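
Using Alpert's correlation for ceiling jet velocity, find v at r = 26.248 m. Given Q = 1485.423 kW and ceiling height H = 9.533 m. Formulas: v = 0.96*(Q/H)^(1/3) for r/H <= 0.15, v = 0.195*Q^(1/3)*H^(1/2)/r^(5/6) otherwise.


r/H = 26.248 / 9.533 = 2.7534
r/H > 0.15, so v = 0.195*Q^(1/3)*H^(1/2)/r^(5/6)
Q^(1/3) = 11.410
H^(1/2) = 3.0876
r^(5/6) = 15.226
v = 0.195 * 11.410 * 3.0876 / 15.226 = 0.45118 m/s

0.45118 m/s


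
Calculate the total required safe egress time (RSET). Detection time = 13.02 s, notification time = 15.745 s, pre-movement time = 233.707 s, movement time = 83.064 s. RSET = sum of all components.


Total = 13.02 + 15.745 + 233.707 + 83.064 = 345.536 s

345.536 s


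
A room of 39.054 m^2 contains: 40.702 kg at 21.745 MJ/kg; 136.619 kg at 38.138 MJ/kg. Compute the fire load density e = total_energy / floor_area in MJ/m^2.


Total energy = 40.702*21.745 + 136.619*38.138
= 885.0650 + 5210.375
= 6095.440 MJ
e = 6095.440 / 39.054 = 156.08 MJ/m^2

156.08 MJ/m^2


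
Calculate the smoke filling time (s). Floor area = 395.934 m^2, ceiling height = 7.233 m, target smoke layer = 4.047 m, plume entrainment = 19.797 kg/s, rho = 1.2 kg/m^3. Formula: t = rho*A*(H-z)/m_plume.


H - z = 3.186 m
t = 1.2 * 395.934 * 3.186 / 19.797 = 76.463 s

76.463 s


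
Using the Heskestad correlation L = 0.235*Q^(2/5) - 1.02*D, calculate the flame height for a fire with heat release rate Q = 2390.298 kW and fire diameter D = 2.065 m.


Q^(2/5) = 22.459
0.235 * Q^(2/5) = 5.2777
1.02 * D = 2.1063
L = 3.1714 m

3.1714 m


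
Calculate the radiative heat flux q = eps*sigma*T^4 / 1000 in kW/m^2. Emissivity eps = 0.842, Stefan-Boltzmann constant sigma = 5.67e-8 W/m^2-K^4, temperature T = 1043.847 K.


T^4 = 1.1873e+12
q = 0.842 * 5.67e-8 * 1.1873e+12 / 1000 = 56.682 kW/m^2

56.682 kW/m^2


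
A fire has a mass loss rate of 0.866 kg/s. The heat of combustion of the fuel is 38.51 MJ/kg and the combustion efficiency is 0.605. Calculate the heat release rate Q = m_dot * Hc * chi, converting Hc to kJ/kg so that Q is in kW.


Hc = 38.51 MJ/kg = 38.51 * 1000 kJ/kg = 38510 kJ/kg
Q = 0.866 kg/s * 38510 kJ/kg * 0.605 = 20177 kW

20177 kW


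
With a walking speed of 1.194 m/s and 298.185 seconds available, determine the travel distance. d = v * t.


d = 1.194 * 298.185 = 356.03 m

356.03 m


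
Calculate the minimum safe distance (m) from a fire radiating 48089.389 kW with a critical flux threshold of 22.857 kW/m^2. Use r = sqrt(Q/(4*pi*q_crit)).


4*pi*q_crit = 287.23
Q/(4*pi*q_crit) = 167.42
r = sqrt(167.42) = 12.939 m

12.939 m


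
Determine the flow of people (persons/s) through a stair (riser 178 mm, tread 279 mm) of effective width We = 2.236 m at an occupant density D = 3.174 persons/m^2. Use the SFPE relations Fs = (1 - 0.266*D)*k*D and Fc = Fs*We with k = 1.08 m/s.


1 - 0.266*D = 1 - 0.266*3.174 = 0.15572
Fs = 0.15572 * 1.08 * 3.174 = 0.53378 persons/(s*m)
Fc = 0.53378 * 2.236 = 1.1935 persons/s

1.1935 persons/s


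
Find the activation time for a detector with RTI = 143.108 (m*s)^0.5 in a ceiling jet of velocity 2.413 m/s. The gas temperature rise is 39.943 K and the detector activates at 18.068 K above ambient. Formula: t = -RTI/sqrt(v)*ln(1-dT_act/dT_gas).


dT_act/dT_gas = 0.45234
ln(1 - 0.45234) = -0.60211
t = -143.108 / sqrt(2.413) * -0.60211 = 55.470 s

55.470 s


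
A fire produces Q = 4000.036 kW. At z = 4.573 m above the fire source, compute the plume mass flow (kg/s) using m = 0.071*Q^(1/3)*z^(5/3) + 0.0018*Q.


Q^(1/3) = 15.874
z^(5/3) = 12.599
First term = 0.071 * 15.874 * 12.599 = 14.200
Second term = 0.0018 * 4000.036 = 7.2001
m = 21.400 kg/s

21.400 kg/s


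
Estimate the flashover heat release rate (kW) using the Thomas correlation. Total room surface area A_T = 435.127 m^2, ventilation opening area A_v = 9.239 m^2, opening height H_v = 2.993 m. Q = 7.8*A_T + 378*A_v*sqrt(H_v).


7.8*A_T = 3394.0
sqrt(H_v) = 1.7300
378*A_v*sqrt(H_v) = 6041.9
Q = 3394.0 + 6041.9 = 9435.8 kW

9435.8 kW


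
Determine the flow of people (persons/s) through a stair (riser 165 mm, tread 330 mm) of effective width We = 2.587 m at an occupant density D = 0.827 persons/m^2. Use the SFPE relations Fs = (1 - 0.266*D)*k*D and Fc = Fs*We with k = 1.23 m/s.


1 - 0.266*D = 1 - 0.266*0.827 = 0.78002
Fs = 0.78002 * 1.23 * 0.827 = 0.79344 persons/(s*m)
Fc = 0.79344 * 2.587 = 2.0526 persons/s

2.0526 persons/s


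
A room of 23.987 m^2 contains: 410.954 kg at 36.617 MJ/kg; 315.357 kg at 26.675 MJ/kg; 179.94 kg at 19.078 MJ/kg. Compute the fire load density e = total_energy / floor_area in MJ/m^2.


Total energy = 410.954*36.617 + 315.357*26.675 + 179.94*19.078
= 15047.90 + 8412.148 + 3432.895
= 26892.95 MJ
e = 26892.95 / 23.987 = 1121.1 MJ/m^2

1121.1 MJ/m^2


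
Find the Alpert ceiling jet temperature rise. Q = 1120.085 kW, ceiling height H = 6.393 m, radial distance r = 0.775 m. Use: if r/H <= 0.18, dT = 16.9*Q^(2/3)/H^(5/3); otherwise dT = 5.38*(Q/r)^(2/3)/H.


r/H = 0.775 / 6.393 = 0.12123
r/H <= 0.18, so dT = 16.9*Q^(2/3)/H^(5/3)
Q^(2/3) = 107.85
H^(5/3) = 22.021
dT = 16.9 * 107.85 / 22.021 = 82.771 K

82.771 K


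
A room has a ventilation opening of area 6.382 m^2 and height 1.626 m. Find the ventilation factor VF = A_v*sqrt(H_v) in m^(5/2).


sqrt(H_v) = 1.2751
VF = 6.382 * 1.2751 = 8.1380 m^(5/2)

8.1380 m^(5/2)


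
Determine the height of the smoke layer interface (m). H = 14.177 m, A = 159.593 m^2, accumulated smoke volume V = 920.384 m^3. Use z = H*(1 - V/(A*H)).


V/(A*H) = 0.40679
1 - 0.40679 = 0.59321
z = 14.177 * 0.59321 = 8.4099 m

8.4099 m


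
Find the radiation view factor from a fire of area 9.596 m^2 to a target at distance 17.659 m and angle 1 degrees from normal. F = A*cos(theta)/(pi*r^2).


cos(1 deg) = 0.99985
pi*r^2 = 979.68
F = 9.596 * 0.99985 / 979.68 = 0.0097936

0.0097936


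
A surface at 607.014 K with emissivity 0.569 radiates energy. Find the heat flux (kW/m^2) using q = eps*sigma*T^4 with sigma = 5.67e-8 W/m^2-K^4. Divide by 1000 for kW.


T^4 = 1.3577e+11
q = 0.569 * 5.67e-8 * 1.3577e+11 / 1000 = 4.3802 kW/m^2

4.3802 kW/m^2


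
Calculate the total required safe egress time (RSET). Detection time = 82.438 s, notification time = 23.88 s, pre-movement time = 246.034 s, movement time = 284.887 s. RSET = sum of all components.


Total = 82.438 + 23.88 + 246.034 + 284.887 = 637.239 s

637.239 s


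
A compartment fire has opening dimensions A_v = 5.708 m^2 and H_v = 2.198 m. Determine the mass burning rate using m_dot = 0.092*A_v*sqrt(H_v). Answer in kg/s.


sqrt(H_v) = 1.4826
m_dot = 0.092 * 5.708 * 1.4826 = 0.77855 kg/s

0.77855 kg/s


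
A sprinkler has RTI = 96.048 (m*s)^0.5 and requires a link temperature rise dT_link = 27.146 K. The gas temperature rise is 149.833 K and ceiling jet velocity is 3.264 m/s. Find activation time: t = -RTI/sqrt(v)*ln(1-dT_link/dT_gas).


dT_link/dT_gas = 0.18118
ln(1 - 0.18118) = -0.19988
t = -96.048 / sqrt(3.264) * -0.19988 = 10.627 s

10.627 s


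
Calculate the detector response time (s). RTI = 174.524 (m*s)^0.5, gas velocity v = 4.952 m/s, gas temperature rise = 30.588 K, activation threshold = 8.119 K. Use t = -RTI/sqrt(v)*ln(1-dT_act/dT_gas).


dT_act/dT_gas = 0.26543
ln(1 - 0.26543) = -0.30847
t = -174.524 / sqrt(4.952) * -0.30847 = 24.192 s

24.192 s


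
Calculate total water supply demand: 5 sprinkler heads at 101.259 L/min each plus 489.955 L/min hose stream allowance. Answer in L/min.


Sprinkler demand = 5 * 101.259 = 506.295 L/min
Total = 506.295 + 489.955 = 996.25 L/min

996.25 L/min


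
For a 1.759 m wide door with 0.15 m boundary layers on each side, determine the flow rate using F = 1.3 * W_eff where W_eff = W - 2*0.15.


W_eff = 1.759 - 0.30 = 1.459 m
F = 1.3 * 1.459 = 1.8967 persons/s

1.8967 persons/s


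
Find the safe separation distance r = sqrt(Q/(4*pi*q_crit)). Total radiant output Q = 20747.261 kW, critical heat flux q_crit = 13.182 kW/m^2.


4*pi*q_crit = 165.65
Q/(4*pi*q_crit) = 125.25
r = sqrt(125.25) = 11.191 m

11.191 m


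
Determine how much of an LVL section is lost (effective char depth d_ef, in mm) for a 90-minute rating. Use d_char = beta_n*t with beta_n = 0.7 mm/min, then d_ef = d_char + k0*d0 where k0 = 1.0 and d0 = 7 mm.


d_char = 0.7 * 90 = 63 mm
d_ef = 63 + 1.0*7 = 70 mm

70 mm


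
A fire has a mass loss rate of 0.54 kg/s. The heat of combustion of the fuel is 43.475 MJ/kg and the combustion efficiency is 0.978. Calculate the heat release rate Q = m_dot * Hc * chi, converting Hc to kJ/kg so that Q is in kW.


Hc = 43.475 MJ/kg = 43.475 * 1000 kJ/kg = 43475 kJ/kg
Q = 0.54 kg/s * 43475 kJ/kg * 0.978 = 22960.017 kW

22960.017 kW


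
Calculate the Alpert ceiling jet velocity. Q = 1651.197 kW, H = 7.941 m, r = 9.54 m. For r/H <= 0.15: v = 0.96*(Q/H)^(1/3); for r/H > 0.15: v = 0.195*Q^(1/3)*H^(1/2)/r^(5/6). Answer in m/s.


r/H = 9.54 / 7.941 = 1.2014
r/H > 0.15, so v = 0.195*Q^(1/3)*H^(1/2)/r^(5/6)
Q^(1/3) = 11.820
H^(1/2) = 2.8180
r^(5/6) = 6.5507
v = 0.195 * 11.820 * 2.8180 / 6.5507 = 0.99147 m/s

0.99147 m/s


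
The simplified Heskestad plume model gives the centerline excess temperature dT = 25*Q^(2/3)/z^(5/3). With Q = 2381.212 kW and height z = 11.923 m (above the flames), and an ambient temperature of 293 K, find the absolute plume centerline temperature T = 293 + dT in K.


Q^(2/3) = 178.32
z^(5/3) = 62.227
dT = 25 * 178.32 / 62.227 = 71.641 K
T = 293 + 71.641 = 364.64 K

364.64 K


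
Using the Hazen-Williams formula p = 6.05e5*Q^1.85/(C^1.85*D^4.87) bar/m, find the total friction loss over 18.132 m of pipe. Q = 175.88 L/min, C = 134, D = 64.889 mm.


Q^1.85 = 14245
C^1.85 = 8612.8
D^4.87 = 6.6876e+08
p/m = 0.0014962 bar/m
p_total = 0.0014962 * 18.132 = 0.027129 bar

0.027129 bar


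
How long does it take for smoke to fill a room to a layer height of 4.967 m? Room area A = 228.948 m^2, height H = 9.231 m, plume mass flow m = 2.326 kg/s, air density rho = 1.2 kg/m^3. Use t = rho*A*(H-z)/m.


H - z = 4.264 m
t = 1.2 * 228.948 * 4.264 / 2.326 = 503.65 s

503.65 s


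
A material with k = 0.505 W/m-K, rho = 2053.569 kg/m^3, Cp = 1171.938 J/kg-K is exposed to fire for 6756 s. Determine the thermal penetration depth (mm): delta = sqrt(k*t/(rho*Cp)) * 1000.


alpha = 0.505 / (2053.569 * 1171.938) = 2.0983e-07 m^2/s
alpha * t = 0.0014176
delta = sqrt(0.0014176) * 1000 = 37.652 mm

37.652 mm


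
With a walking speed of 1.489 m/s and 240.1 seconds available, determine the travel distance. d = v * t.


d = 1.489 * 240.1 = 357.51 m

357.51 m


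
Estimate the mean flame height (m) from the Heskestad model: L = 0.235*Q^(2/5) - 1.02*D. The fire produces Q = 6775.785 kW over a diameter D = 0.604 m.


Q^(2/5) = 34.071
0.235 * Q^(2/5) = 8.0067
1.02 * D = 0.61608
L = 7.3906 m

7.3906 m


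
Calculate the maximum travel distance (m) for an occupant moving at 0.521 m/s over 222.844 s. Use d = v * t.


d = 0.521 * 222.844 = 116.10 m

116.10 m


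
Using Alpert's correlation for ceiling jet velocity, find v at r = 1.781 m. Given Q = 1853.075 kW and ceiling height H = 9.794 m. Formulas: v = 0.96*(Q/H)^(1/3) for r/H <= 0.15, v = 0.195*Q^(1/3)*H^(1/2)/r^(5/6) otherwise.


r/H = 1.781 / 9.794 = 0.18185
r/H > 0.15, so v = 0.195*Q^(1/3)*H^(1/2)/r^(5/6)
Q^(1/3) = 12.283
H^(1/2) = 3.1295
r^(5/6) = 1.6177
v = 0.195 * 12.283 * 3.1295 / 1.6177 = 4.6337 m/s

4.6337 m/s


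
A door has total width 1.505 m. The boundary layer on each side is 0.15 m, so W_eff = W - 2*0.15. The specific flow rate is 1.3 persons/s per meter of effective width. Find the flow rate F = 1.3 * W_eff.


W_eff = 1.505 - 0.30 = 1.205 m
F = 1.3 * 1.205 = 1.5665 persons/s

1.5665 persons/s


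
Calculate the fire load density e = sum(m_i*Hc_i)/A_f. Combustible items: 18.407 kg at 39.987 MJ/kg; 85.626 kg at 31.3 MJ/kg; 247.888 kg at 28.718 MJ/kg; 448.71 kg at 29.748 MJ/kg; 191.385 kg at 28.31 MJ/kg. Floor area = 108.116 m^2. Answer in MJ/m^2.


Total energy = 18.407*39.987 + 85.626*31.3 + 247.888*28.718 + 448.71*29.748 + 191.385*28.31
= 736.0407 + 2680.094 + 7118.848 + 13348.23 + 5418.109
= 29301.32 MJ
e = 29301.32 / 108.116 = 271.02 MJ/m^2

271.02 MJ/m^2


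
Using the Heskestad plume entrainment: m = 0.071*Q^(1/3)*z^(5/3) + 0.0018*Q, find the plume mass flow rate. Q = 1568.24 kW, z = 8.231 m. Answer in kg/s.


Q^(1/3) = 11.618
z^(5/3) = 33.555
First term = 0.071 * 11.618 * 33.555 = 27.679
Second term = 0.0018 * 1568.24 = 2.8228
m = 30.502 kg/s

30.502 kg/s


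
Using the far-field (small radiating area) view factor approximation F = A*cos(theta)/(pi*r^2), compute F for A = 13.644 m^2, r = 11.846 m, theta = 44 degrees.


cos(44 deg) = 0.71934
pi*r^2 = 440.85
F = 13.644 * 0.71934 / 440.85 = 0.022263

0.022263


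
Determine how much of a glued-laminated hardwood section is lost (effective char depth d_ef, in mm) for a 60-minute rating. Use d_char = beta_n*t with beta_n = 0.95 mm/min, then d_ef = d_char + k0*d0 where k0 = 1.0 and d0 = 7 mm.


d_char = 0.95 * 60 = 57 mm
d_ef = 57 + 1.0*7 = 64 mm

64 mm


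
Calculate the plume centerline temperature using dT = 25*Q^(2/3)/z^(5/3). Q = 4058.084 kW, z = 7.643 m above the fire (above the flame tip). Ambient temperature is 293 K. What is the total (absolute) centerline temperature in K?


Q^(2/3) = 254.42
z^(5/3) = 29.656
dT = 25 * 254.42 / 29.656 = 214.48 K
T = 293 + 214.48 = 507.48 K

507.48 K


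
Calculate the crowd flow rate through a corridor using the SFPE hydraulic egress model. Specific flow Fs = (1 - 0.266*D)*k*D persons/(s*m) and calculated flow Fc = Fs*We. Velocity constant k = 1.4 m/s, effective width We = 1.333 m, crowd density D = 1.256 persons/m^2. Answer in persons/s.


1 - 0.266*D = 1 - 0.266*1.256 = 0.66590
Fs = 0.66590 * 1.4 * 1.256 = 1.1709 persons/(s*m)
Fc = 1.1709 * 1.333 = 1.5608 persons/s

1.5608 persons/s


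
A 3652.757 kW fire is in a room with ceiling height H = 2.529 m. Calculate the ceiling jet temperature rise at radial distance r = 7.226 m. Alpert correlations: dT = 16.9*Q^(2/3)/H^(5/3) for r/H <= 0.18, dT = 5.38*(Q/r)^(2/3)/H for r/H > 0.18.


r/H = 7.226 / 2.529 = 2.8573
r/H > 0.18, so dT = 5.38*(Q/r)^(2/3)/H
Q/r = 505.50
(Q/r)^(2/3) = 63.457
dT = 5.38 * 63.457 / 2.529 = 134.99 K

134.99 K


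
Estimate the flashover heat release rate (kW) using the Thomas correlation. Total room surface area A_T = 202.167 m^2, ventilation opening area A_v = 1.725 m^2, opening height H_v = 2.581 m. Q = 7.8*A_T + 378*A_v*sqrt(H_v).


7.8*A_T = 1576.9
sqrt(H_v) = 1.6065
378*A_v*sqrt(H_v) = 1047.6
Q = 1576.9 + 1047.6 = 2624.5 kW

2624.5 kW


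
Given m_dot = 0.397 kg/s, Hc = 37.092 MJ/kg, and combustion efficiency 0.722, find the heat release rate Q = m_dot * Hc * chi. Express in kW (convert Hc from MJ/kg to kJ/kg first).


Hc = 37.092 MJ/kg = 37.092 * 1000 kJ/kg = 37092 kJ/kg
Q = 0.397 kg/s * 37092 kJ/kg * 0.722 = 10632 kW

10632 kW


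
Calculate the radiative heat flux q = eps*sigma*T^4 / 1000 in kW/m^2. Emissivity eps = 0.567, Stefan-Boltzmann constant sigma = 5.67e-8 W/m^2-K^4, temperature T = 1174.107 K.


T^4 = 1.9003e+12
q = 0.567 * 5.67e-8 * 1.9003e+12 / 1000 = 61.094 kW/m^2

61.094 kW/m^2


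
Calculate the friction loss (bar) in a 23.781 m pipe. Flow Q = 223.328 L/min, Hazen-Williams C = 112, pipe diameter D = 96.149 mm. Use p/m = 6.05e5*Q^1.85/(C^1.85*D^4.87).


Q^1.85 = 22159
C^1.85 = 6180.9
D^4.87 = 4.5388e+09
p/m = 0.00047787 bar/m
p_total = 0.00047787 * 23.781 = 0.011364 bar

0.011364 bar


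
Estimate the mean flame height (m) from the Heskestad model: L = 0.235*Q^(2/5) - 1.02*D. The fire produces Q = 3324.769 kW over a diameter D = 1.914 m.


Q^(2/5) = 25.627
0.235 * Q^(2/5) = 6.0224
1.02 * D = 1.9523
L = 4.0702 m

4.0702 m


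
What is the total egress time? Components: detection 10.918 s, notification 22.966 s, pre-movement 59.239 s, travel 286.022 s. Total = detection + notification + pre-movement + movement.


Total = 10.918 + 22.966 + 59.239 + 286.022 = 379.145 s

379.145 s


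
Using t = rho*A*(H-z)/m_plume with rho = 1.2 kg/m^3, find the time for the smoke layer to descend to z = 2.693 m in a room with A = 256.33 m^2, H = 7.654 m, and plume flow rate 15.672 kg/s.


H - z = 4.961 m
t = 1.2 * 256.33 * 4.961 / 15.672 = 97.370 s

97.370 s


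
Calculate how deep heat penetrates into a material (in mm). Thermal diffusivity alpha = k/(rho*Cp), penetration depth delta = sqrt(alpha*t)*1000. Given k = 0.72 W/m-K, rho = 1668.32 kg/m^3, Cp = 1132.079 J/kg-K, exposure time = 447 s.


alpha = 0.72 / (1668.32 * 1132.079) = 3.8122e-07 m^2/s
alpha * t = 0.00017041
delta = sqrt(0.00017041) * 1000 = 13.054 mm

13.054 mm


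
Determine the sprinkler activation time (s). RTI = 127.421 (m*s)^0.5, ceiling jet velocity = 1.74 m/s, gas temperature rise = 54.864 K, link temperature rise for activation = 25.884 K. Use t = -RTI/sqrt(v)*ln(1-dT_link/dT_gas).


dT_link/dT_gas = 0.47178
ln(1 - 0.47178) = -0.63825
t = -127.421 / sqrt(1.74) * -0.63825 = 61.654 s

61.654 s


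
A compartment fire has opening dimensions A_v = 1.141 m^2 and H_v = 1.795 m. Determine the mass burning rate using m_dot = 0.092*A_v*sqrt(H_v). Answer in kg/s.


sqrt(H_v) = 1.3398
m_dot = 0.092 * 1.141 * 1.3398 = 0.14064 kg/s

0.14064 kg/s


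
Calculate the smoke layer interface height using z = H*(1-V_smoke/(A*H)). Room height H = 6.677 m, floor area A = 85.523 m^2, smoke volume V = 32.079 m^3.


V/(A*H) = 0.056177
1 - 0.056177 = 0.94382
z = 6.677 * 0.94382 = 6.3019 m

6.3019 m


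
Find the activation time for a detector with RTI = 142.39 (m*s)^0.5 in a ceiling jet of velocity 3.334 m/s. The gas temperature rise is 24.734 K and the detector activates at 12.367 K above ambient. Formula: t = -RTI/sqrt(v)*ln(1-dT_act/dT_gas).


dT_act/dT_gas = 0.5
ln(1 - 0.5) = -0.69315
t = -142.39 / sqrt(3.334) * -0.69315 = 54.053 s

54.053 s


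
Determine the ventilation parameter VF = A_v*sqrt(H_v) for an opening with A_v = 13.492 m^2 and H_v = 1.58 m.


sqrt(H_v) = 1.2570
VF = 13.492 * 1.2570 = 16.959 m^(5/2)

16.959 m^(5/2)


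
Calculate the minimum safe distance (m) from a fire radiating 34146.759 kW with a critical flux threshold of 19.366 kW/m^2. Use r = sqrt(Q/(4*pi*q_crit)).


4*pi*q_crit = 243.36
Q/(4*pi*q_crit) = 140.31
r = sqrt(140.31) = 11.845 m

11.845 m


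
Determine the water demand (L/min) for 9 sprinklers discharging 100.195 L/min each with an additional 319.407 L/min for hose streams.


Sprinkler demand = 9 * 100.195 = 901.755 L/min
Total = 901.755 + 319.407 = 1221.162 L/min

1221.162 L/min


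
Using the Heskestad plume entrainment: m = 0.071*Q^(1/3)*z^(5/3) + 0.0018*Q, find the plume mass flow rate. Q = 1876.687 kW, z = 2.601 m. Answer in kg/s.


Q^(1/3) = 12.335
z^(5/3) = 4.9193
First term = 0.071 * 12.335 * 4.9193 = 4.3081
Second term = 0.0018 * 1876.687 = 3.3780
m = 7.6862 kg/s

7.6862 kg/s


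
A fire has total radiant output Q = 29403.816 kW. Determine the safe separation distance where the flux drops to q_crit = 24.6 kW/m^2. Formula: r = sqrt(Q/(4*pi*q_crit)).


4*pi*q_crit = 309.13
Q/(4*pi*q_crit) = 95.117
r = sqrt(95.117) = 9.7528 m

9.7528 m


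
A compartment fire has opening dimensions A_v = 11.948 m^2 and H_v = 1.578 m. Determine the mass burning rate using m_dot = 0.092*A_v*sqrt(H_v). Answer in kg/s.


sqrt(H_v) = 1.2562
m_dot = 0.092 * 11.948 * 1.2562 = 1.3808 kg/s

1.3808 kg/s


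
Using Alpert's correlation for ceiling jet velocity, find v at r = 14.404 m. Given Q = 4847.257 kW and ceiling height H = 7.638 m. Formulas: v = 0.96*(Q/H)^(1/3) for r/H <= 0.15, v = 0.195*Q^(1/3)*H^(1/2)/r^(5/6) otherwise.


r/H = 14.404 / 7.638 = 1.8858
r/H > 0.15, so v = 0.195*Q^(1/3)*H^(1/2)/r^(5/6)
Q^(1/3) = 16.924
H^(1/2) = 2.7637
r^(5/6) = 9.2343
v = 0.195 * 16.924 * 2.7637 / 9.2343 = 0.98769 m/s

0.98769 m/s


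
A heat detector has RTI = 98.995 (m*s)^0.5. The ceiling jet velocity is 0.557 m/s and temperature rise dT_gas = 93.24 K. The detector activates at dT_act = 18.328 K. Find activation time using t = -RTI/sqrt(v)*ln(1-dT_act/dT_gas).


dT_act/dT_gas = 0.19657
ln(1 - 0.19657) = -0.21886
t = -98.995 / sqrt(0.557) * -0.21886 = 29.031 s

29.031 s


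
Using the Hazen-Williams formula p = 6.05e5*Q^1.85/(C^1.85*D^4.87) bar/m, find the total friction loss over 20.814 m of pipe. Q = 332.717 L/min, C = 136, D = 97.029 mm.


Q^1.85 = 46327
C^1.85 = 8852.1
D^4.87 = 4.7447e+09
p/m = 0.00066732 bar/m
p_total = 0.00066732 * 20.814 = 0.013890 bar

0.013890 bar


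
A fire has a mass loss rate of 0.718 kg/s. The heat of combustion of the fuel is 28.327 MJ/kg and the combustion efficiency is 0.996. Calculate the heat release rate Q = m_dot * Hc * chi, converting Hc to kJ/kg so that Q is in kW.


Hc = 28.327 MJ/kg = 28.327 * 1000 kJ/kg = 28327 kJ/kg
Q = 0.718 kg/s * 28327 kJ/kg * 0.996 = 20257 kW

20257 kW


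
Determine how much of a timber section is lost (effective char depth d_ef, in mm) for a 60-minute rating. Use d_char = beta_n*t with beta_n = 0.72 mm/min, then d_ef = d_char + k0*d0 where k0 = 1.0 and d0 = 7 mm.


d_char = 0.72 * 60 = 43.2 mm
d_ef = 43.2 + 1.0*7 = 50.2 mm

50.2 mm


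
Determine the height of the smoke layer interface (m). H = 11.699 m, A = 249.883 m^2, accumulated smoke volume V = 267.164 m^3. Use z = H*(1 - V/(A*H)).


V/(A*H) = 0.091389
1 - 0.091389 = 0.90861
z = 11.699 * 0.90861 = 10.630 m

10.630 m


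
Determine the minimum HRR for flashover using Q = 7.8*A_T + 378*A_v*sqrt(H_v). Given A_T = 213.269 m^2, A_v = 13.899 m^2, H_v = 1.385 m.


7.8*A_T = 1663.5
sqrt(H_v) = 1.1769
378*A_v*sqrt(H_v) = 6183.0
Q = 1663.5 + 6183.0 = 7846.5 kW

7846.5 kW


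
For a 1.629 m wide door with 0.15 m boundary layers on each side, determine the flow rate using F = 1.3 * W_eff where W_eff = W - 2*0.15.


W_eff = 1.629 - 0.30 = 1.329 m
F = 1.3 * 1.329 = 1.7277 persons/s

1.7277 persons/s


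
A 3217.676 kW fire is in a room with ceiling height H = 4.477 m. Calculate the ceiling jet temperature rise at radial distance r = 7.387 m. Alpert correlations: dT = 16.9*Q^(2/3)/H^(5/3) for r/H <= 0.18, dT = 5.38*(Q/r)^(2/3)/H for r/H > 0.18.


r/H = 7.387 / 4.477 = 1.6500
r/H > 0.18, so dT = 5.38*(Q/r)^(2/3)/H
Q/r = 435.59
(Q/r)^(2/3) = 57.462
dT = 5.38 * 57.462 / 4.477 = 69.052 K

69.052 K


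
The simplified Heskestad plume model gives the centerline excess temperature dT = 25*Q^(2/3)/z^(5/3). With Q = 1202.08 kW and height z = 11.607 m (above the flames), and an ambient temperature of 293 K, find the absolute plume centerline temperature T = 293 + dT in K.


Q^(2/3) = 113.05
z^(5/3) = 59.502
dT = 25 * 113.05 / 59.502 = 47.500 K
T = 293 + 47.500 = 340.50 K

340.50 K


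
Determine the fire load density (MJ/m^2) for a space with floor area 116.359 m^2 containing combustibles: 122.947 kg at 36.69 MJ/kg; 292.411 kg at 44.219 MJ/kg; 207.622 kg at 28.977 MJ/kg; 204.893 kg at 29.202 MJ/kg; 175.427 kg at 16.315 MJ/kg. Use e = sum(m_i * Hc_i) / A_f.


Total energy = 122.947*36.69 + 292.411*44.219 + 207.622*28.977 + 204.893*29.202 + 175.427*16.315
= 4510.925 + 12930.12 + 6016.263 + 5983.285 + 2862.092
= 32302.69 MJ
e = 32302.69 / 116.359 = 277.61 MJ/m^2

277.61 MJ/m^2


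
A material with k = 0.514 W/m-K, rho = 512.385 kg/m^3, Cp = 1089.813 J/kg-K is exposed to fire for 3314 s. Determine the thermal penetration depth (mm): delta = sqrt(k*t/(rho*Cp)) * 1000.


alpha = 0.514 / (512.385 * 1089.813) = 9.2048e-07 m^2/s
alpha * t = 0.0030505
delta = sqrt(0.0030505) * 1000 = 55.231 mm

55.231 mm


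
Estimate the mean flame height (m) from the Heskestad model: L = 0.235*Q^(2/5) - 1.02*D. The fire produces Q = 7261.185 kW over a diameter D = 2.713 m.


Q^(2/5) = 35.027
0.235 * Q^(2/5) = 8.2313
1.02 * D = 2.7673
L = 5.4641 m

5.4641 m


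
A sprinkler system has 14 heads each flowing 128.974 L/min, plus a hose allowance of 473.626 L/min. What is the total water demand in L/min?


Sprinkler demand = 14 * 128.974 = 1805.636 L/min
Total = 1805.636 + 473.626 = 2279.262 L/min

2279.262 L/min


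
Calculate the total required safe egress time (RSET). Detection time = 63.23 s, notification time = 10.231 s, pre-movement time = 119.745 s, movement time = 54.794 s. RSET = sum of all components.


Total = 63.23 + 10.231 + 119.745 + 54.794 = 248 s

248 s


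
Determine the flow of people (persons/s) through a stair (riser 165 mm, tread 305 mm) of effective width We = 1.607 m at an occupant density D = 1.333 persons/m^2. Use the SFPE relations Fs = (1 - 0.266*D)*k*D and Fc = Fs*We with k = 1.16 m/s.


1 - 0.266*D = 1 - 0.266*1.333 = 0.64542
Fs = 0.64542 * 1.16 * 1.333 = 0.99800 persons/(s*m)
Fc = 0.99800 * 1.607 = 1.6038 persons/s

1.6038 persons/s


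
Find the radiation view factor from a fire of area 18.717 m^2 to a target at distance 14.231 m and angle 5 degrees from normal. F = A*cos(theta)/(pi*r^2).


cos(5 deg) = 0.99619
pi*r^2 = 636.24
F = 18.717 * 0.99619 / 636.24 = 0.029306

0.029306


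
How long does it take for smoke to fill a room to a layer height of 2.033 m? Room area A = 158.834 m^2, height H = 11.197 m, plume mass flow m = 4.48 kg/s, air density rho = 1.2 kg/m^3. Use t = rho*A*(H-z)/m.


H - z = 9.164 m
t = 1.2 * 158.834 * 9.164 / 4.48 = 389.88 s

389.88 s


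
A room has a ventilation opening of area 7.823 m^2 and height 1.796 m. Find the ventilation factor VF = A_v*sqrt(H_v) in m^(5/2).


sqrt(H_v) = 1.3401
VF = 7.823 * 1.3401 = 10.484 m^(5/2)

10.484 m^(5/2)


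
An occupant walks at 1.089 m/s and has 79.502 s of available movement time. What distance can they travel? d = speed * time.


d = 1.089 * 79.502 = 86.578 m

86.578 m


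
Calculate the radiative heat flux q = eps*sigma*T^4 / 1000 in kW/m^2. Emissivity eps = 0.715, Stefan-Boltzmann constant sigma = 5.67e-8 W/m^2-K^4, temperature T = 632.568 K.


T^4 = 1.6011e+11
q = 0.715 * 5.67e-8 * 1.6011e+11 / 1000 = 6.4911 kW/m^2

6.4911 kW/m^2


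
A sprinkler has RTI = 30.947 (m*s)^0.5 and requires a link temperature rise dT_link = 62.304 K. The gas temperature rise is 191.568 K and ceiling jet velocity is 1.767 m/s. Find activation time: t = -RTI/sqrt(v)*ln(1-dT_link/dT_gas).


dT_link/dT_gas = 0.32523
ln(1 - 0.32523) = -0.39339
t = -30.947 / sqrt(1.767) * -0.39339 = 9.1584 s

9.1584 s


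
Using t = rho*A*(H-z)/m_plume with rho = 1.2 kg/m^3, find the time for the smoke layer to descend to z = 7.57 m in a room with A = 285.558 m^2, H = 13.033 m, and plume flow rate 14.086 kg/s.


H - z = 5.463 m
t = 1.2 * 285.558 * 5.463 / 14.086 = 132.90 s

132.90 s


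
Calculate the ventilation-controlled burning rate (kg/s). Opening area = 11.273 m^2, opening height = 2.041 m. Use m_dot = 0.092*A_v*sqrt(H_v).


sqrt(H_v) = 1.4286
m_dot = 0.092 * 11.273 * 1.4286 = 1.4817 kg/s

1.4817 kg/s


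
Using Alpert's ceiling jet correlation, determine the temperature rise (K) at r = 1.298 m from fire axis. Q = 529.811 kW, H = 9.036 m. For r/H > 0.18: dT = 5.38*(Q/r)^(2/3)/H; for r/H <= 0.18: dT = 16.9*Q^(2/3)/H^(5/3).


r/H = 1.298 / 9.036 = 0.14365
r/H <= 0.18, so dT = 16.9*Q^(2/3)/H^(5/3)
Q^(2/3) = 65.476
H^(5/3) = 39.201
dT = 16.9 * 65.476 / 39.201 = 28.228 K

28.228 K


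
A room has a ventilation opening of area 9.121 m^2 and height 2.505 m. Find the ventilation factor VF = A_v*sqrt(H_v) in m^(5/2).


sqrt(H_v) = 1.5827
VF = 9.121 * 1.5827 = 14.436 m^(5/2)

14.436 m^(5/2)


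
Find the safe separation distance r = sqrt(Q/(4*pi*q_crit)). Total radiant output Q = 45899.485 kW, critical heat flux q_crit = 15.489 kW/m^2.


4*pi*q_crit = 194.64
Q/(4*pi*q_crit) = 235.82
r = sqrt(235.82) = 15.356 m

15.356 m


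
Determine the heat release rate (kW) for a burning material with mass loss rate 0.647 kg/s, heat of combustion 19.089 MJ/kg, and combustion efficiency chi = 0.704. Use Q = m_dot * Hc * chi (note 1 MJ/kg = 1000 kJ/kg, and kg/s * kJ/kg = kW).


Hc = 19.089 MJ/kg = 19.089 * 1000 kJ/kg = 19089 kJ/kg
Q = 0.647 kg/s * 19089 kJ/kg * 0.704 = 8694.8 kW

8694.8 kW


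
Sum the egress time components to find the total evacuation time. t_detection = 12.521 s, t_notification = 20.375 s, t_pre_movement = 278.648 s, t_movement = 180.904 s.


Total = 12.521 + 20.375 + 278.648 + 180.904 = 492.448 s

492.448 s


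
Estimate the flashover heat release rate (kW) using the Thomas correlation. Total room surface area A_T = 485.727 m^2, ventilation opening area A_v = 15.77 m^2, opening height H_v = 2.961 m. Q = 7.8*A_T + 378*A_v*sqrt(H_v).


7.8*A_T = 3788.7
sqrt(H_v) = 1.7208
378*A_v*sqrt(H_v) = 10258
Q = 3788.7 + 10258 = 14046 kW

14046 kW


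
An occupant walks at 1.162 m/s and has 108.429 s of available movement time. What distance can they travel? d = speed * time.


d = 1.162 * 108.429 = 125.99 m

125.99 m


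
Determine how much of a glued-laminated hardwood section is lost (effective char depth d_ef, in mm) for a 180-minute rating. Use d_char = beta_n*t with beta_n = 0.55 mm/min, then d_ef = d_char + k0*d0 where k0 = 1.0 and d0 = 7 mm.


d_char = 0.55 * 180 = 99 mm
d_ef = 99 + 1.0*7 = 106 mm

106 mm


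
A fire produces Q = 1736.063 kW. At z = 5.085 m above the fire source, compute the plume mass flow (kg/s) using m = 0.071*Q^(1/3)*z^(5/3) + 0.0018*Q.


Q^(1/3) = 12.019
z^(5/3) = 15.037
First term = 0.071 * 12.019 * 15.037 = 12.831
Second term = 0.0018 * 1736.063 = 3.1249
m = 15.956 kg/s

15.956 kg/s


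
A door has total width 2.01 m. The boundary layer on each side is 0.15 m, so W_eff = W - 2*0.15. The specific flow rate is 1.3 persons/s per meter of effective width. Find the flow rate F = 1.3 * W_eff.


W_eff = 2.01 - 0.30 = 1.71 m
F = 1.3 * 1.71 = 2.223 persons/s

2.223 persons/s


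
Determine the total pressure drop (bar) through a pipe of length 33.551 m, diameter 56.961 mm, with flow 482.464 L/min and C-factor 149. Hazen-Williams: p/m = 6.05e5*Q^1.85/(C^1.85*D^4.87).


Q^1.85 = 92132
C^1.85 = 10481
D^4.87 = 3.5454e+08
p/m = 0.015001 bar/m
p_total = 0.015001 * 33.551 = 0.50328 bar

0.50328 bar


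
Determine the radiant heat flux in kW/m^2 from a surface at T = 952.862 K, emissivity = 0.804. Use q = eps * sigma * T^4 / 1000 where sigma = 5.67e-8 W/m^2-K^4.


T^4 = 8.2437e+11
q = 0.804 * 5.67e-8 * 8.2437e+11 / 1000 = 37.580 kW/m^2

37.580 kW/m^2


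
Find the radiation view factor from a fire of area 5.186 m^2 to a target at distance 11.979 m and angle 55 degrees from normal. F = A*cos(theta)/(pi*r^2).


cos(55 deg) = 0.57358
pi*r^2 = 450.81
F = 5.186 * 0.57358 / 450.81 = 0.0065983

0.0065983


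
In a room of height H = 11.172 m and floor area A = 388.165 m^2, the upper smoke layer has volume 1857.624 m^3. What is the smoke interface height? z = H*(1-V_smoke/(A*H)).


V/(A*H) = 0.42836
1 - 0.42836 = 0.57164
z = 11.172 * 0.57164 = 6.3863 m

6.3863 m


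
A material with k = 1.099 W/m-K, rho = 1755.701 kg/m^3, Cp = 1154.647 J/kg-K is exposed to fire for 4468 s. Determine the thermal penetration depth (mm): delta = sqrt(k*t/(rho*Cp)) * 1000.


alpha = 1.099 / (1755.701 * 1154.647) = 5.4212e-07 m^2/s
alpha * t = 0.0024222
delta = sqrt(0.0024222) * 1000 = 49.216 mm

49.216 mm


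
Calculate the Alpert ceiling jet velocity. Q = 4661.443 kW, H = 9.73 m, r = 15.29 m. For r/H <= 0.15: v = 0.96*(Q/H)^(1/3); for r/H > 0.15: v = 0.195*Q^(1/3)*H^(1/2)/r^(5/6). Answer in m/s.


r/H = 15.29 / 9.73 = 1.5714
r/H > 0.15, so v = 0.195*Q^(1/3)*H^(1/2)/r^(5/6)
Q^(1/3) = 16.705
H^(1/2) = 3.1193
r^(5/6) = 9.7052
v = 0.195 * 16.705 * 3.1193 / 9.7052 = 1.0469 m/s

1.0469 m/s


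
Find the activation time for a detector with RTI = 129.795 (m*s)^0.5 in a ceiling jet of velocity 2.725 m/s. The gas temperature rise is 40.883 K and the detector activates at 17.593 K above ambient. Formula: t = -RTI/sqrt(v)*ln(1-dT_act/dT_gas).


dT_act/dT_gas = 0.43033
ln(1 - 0.43033) = -0.56269
t = -129.795 / sqrt(2.725) * -0.56269 = 44.243 s

44.243 s


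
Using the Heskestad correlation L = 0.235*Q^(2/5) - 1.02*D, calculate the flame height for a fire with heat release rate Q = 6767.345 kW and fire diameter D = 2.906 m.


Q^(2/5) = 34.054
0.235 * Q^(2/5) = 8.0027
1.02 * D = 2.9641
L = 5.0386 m

5.0386 m


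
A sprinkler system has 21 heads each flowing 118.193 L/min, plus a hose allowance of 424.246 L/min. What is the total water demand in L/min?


Sprinkler demand = 21 * 118.193 = 2482.053 L/min
Total = 2482.053 + 424.246 = 2906.299 L/min

2906.299 L/min


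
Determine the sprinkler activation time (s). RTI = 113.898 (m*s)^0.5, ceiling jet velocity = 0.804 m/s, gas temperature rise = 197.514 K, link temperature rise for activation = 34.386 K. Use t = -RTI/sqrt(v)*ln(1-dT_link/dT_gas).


dT_link/dT_gas = 0.17409
ln(1 - 0.17409) = -0.19127
t = -113.898 / sqrt(0.804) * -0.19127 = 24.297 s

24.297 s


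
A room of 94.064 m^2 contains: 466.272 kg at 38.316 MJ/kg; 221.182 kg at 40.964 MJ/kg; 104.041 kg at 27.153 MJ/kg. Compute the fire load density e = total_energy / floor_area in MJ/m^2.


Total energy = 466.272*38.316 + 221.182*40.964 + 104.041*27.153
= 17865.68 + 9060.499 + 2825.025
= 29751.20 MJ
e = 29751.20 / 94.064 = 316.29 MJ/m^2

316.29 MJ/m^2


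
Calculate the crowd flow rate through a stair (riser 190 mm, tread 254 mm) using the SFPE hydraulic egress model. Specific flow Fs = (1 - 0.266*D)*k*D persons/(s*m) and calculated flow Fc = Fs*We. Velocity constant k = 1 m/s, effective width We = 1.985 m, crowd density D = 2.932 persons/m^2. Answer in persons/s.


1 - 0.266*D = 1 - 0.266*2.932 = 0.22009
Fs = 0.22009 * 1 * 2.932 = 0.64530 persons/(s*m)
Fc = 0.64530 * 1.985 = 1.2809 persons/s

1.2809 persons/s


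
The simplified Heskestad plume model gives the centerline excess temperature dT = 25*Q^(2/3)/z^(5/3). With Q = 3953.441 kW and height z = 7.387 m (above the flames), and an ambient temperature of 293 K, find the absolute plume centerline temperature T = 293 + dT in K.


Q^(2/3) = 250.03
z^(5/3) = 28.019
dT = 25 * 250.03 / 28.019 = 223.09 K
T = 293 + 223.09 = 516.09 K

516.09 K


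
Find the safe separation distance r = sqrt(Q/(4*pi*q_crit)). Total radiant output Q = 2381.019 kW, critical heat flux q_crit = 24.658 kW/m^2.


4*pi*q_crit = 309.86
Q/(4*pi*q_crit) = 7.6841
r = sqrt(7.6841) = 2.7720 m

2.7720 m


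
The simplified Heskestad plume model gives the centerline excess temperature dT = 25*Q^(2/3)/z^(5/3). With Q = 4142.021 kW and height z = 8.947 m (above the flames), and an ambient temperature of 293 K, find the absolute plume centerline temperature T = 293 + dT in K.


Q^(2/3) = 257.91
z^(5/3) = 38.559
dT = 25 * 257.91 / 38.559 = 167.22 K
T = 293 + 167.22 = 460.22 K

460.22 K


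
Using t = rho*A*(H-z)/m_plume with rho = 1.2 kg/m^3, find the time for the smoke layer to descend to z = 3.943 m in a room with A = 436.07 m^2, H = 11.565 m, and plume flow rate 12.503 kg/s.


H - z = 7.622 m
t = 1.2 * 436.07 * 7.622 / 12.503 = 319.00 s

319.00 s


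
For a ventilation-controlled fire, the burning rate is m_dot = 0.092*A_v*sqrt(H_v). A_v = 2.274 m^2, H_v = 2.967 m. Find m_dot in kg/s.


sqrt(H_v) = 1.7225
m_dot = 0.092 * 2.274 * 1.7225 = 0.36036 kg/s

0.36036 kg/s


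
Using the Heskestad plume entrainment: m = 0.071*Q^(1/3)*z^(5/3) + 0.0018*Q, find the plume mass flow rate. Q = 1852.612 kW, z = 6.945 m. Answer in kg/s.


Q^(1/3) = 12.282
z^(5/3) = 25.281
First term = 0.071 * 12.282 * 25.281 = 22.045
Second term = 0.0018 * 1852.612 = 3.3347
m = 25.380 kg/s

25.380 kg/s


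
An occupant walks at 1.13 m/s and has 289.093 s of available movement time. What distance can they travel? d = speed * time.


d = 1.13 * 289.093 = 326.68 m

326.68 m


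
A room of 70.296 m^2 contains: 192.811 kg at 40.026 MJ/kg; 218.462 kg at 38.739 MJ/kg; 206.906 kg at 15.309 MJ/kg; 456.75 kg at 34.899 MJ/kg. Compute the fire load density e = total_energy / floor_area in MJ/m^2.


Total energy = 192.811*40.026 + 218.462*38.739 + 206.906*15.309 + 456.75*34.899
= 7717.453 + 8462.999 + 3167.524 + 15940.12
= 35288.09 MJ
e = 35288.09 / 70.296 = 501.99 MJ/m^2

501.99 MJ/m^2


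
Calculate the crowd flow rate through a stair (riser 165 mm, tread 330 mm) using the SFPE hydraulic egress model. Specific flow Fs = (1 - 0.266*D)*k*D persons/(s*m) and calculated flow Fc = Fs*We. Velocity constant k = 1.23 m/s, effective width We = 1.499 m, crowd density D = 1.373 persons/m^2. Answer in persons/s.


1 - 0.266*D = 1 - 0.266*1.373 = 0.63478
Fs = 0.63478 * 1.23 * 1.373 = 1.0720 persons/(s*m)
Fc = 1.0720 * 1.499 = 1.6069 persons/s

1.6069 persons/s


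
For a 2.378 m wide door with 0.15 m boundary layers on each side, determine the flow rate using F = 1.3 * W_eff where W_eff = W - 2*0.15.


W_eff = 2.378 - 0.30 = 2.078 m
F = 1.3 * 2.078 = 2.7014 persons/s

2.7014 persons/s


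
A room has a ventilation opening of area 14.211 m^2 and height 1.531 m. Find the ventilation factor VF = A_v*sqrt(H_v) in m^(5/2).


sqrt(H_v) = 1.2373
VF = 14.211 * 1.2373 = 17.584 m^(5/2)

17.584 m^(5/2)


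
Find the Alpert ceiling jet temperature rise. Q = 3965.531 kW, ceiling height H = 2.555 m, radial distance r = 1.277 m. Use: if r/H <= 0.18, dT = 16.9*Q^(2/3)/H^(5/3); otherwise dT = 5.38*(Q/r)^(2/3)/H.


r/H = 1.277 / 2.555 = 0.49980
r/H > 0.18, so dT = 5.38*(Q/r)^(2/3)/H
Q/r = 3105.3
(Q/r)^(2/3) = 212.85
dT = 5.38 * 212.85 / 2.555 = 448.19 K

448.19 K


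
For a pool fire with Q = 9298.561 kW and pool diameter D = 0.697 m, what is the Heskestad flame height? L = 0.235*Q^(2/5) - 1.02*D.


Q^(2/5) = 38.669
0.235 * Q^(2/5) = 9.0873
1.02 * D = 0.71094
L = 8.3763 m

8.3763 m


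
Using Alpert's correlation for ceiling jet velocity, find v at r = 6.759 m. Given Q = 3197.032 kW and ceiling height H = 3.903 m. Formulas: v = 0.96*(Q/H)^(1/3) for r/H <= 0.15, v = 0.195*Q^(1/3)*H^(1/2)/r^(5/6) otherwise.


r/H = 6.759 / 3.903 = 1.7317
r/H > 0.15, so v = 0.195*Q^(1/3)*H^(1/2)/r^(5/6)
Q^(1/3) = 14.732
H^(1/2) = 1.9756
r^(5/6) = 4.9155
v = 0.195 * 14.732 * 1.9756 / 4.9155 = 1.1546 m/s

1.1546 m/s


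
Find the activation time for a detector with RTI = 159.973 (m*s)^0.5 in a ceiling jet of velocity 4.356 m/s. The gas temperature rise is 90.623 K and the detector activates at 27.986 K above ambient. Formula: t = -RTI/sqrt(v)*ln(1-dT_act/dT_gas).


dT_act/dT_gas = 0.30882
ln(1 - 0.30882) = -0.36935
t = -159.973 / sqrt(4.356) * -0.36935 = 28.310 s

28.310 s


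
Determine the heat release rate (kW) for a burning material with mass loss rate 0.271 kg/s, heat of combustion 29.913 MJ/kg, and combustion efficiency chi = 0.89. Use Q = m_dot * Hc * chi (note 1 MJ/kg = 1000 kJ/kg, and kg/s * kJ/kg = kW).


Hc = 29.913 MJ/kg = 29.913 * 1000 kJ/kg = 29913 kJ/kg
Q = 0.271 kg/s * 29913 kJ/kg * 0.89 = 7214.7 kW

7214.7 kW


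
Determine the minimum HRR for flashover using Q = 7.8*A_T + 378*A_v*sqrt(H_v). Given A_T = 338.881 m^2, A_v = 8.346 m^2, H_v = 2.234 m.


7.8*A_T = 2643.3
sqrt(H_v) = 1.4947
378*A_v*sqrt(H_v) = 4715.3
Q = 2643.3 + 4715.3 = 7358.6 kW

7358.6 kW


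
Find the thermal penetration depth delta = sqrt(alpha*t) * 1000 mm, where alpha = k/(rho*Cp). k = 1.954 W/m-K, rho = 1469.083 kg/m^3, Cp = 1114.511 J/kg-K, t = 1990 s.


alpha = 1.954 / (1469.083 * 1114.511) = 1.1934e-06 m^2/s
alpha * t = 0.0023749
delta = sqrt(0.0023749) * 1000 = 48.733 mm

48.733 mm


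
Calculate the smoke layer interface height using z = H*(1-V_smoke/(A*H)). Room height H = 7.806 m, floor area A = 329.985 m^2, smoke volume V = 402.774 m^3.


V/(A*H) = 0.15636
1 - 0.15636 = 0.84364
z = 7.806 * 0.84364 = 6.5854 m

6.5854 m


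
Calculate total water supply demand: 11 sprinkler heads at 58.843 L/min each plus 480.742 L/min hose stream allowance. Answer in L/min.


Sprinkler demand = 11 * 58.843 = 647.273 L/min
Total = 647.273 + 480.742 = 1128.015 L/min

1128.015 L/min


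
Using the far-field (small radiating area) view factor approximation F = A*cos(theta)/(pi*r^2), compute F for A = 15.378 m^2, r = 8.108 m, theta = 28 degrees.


cos(28 deg) = 0.88295
pi*r^2 = 206.53
F = 15.378 * 0.88295 / 206.53 = 0.065744

0.065744
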